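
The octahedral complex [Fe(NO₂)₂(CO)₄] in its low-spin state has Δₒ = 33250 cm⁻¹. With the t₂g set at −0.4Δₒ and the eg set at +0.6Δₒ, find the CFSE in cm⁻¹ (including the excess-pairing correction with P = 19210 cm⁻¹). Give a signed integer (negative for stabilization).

-41380

Ligand charges: 2×(-1) from NO₂⁻ and 4×(+0) from CO sum to -2; with overall charge +0, Fe is +2.
Fe sits in group 8; removing 2 electrons leaves Fe²⁺ with 8 − 2 = 6 d electrons.
Configuration: t₂g⁶ eg⁰.
Orbital CFSE = 6(-0.4) + 0(0.6) = -2.4Δₒ = -2.4 × 33250 = -79800 cm⁻¹.
Relative to high-spin t₂g⁴ eg² (1 paired), the low-spin configuration has 2 additional pairs, contributing +2 × 19210 = +38420 cm⁻¹.
Net CFSE = -79800 + 38420 = -41380 cm⁻¹.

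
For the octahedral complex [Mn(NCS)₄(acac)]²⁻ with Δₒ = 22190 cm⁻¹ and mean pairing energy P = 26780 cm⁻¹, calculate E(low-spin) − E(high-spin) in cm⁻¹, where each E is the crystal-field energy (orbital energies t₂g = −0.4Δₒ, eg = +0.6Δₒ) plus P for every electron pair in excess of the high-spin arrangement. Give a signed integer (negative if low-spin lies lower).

Ligand charges: 4×(-1) from NCS⁻ and 1×(-1) from acac⁻ sum to -5; with overall charge -2, Mn is +3.
Group 7 minus oxidation state +3 gives a d⁴ configuration for Mn³⁺.
In the high-spin limit (t₂g³ eg¹) the orbital term is -0.6Δₒ = -13314 cm⁻¹, with no excess pairing.
Low-spin t₂g⁴ eg⁰ gives -1.6Δₒ = -35504 cm⁻¹, but forming 1 extra pair costs 1P = 26780 cm⁻¹, so E(LS) = -35504 + 26780 = -8724 cm⁻¹.
Thus E(LS) − E(HS) = 4590 cm⁻¹.

4590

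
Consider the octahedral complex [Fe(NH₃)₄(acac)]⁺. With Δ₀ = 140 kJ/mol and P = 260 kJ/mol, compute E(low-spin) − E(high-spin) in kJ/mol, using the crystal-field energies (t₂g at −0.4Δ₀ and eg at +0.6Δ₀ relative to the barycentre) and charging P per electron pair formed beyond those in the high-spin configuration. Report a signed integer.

Ligand charges: 4×(+0) from NH₃ and 1×(-1) from acac⁻ sum to -1; with overall charge +1, Fe is +2.
Group 8 minus oxidation state +2 gives a d⁶ configuration for Fe²⁺.
High-spin d⁶ fills as t₂g⁴ eg² with CFSE 4(−0.4) + 2(+0.6) = -0.4Δ₀ = -56 kJ/mol.
Low-spin: t₂g⁶ eg⁰, orbital CFSE = -2.4Δ₀ = -336 kJ/mol; plus 2 excess pairs × P = +520 kJ/mol; total 184 kJ/mol.
The difference is 184 − (-56) = 240 kJ/mol, so high-spin lies lower.

240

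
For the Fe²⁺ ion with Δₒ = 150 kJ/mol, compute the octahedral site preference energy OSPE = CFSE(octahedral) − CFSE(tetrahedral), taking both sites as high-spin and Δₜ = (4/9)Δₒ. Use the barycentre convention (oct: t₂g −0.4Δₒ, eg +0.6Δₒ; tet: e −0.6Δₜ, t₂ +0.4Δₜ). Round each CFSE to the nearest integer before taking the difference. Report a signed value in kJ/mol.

-20

Group 8 minus oxidation state +2 gives a d⁶ configuration for Fe²⁺.
In an octahedral site d⁶ (HS) is t₂g⁴ eg², giving CFSE(oct) = -0.4Δₒ = -60 kJ/mol.
Tetrahedral: e³ t₂³, CFSE = 3(−0.6) + 3(+0.4) = -0.6Δₜ = -0.6 × (4/9) × 150 = -40 kJ/mol.
Subtracting, OSPE = -60 − (-40) = -20 kJ/mol.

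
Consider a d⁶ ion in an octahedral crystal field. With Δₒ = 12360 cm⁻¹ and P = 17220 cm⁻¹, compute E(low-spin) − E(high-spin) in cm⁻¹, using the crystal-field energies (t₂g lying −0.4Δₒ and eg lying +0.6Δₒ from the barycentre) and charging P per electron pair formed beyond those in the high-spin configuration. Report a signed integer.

In the high-spin limit (t₂g⁴ eg²) the orbital term is -0.4Δₒ = -4944 cm⁻¹, with no excess pairing.
Low-spin: t₂g⁶ eg⁰, orbital CFSE = -2.4Δₒ = -29664 cm⁻¹; plus 2 excess pairs × P = +34440 cm⁻¹; total 4776 cm⁻¹.
E(LS) − E(HS) = 4776 − (-4944) = 9720 cm⁻¹.

9720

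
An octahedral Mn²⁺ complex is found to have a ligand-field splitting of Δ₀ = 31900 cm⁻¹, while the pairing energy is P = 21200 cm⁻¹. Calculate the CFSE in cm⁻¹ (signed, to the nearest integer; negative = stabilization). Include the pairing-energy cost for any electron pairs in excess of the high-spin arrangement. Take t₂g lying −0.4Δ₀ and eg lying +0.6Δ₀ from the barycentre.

Group 7 minus oxidation state +2 gives a d⁵ configuration for Mn²⁺.
Δ₀ > P, so pairing is preferred: the ground state is low-spin.
Configuration: t₂g⁵ eg⁰.
Orbital CFSE = -2.0Δ₀ = -2.0 × 31900 = -63800 cm⁻¹.
Excess pairs vs high-spin: 2 − 0 = 2; pairing cost = +42400 cm⁻¹.
Net CFSE = -63800 + 42400 = -21400 cm⁻¹.

-21400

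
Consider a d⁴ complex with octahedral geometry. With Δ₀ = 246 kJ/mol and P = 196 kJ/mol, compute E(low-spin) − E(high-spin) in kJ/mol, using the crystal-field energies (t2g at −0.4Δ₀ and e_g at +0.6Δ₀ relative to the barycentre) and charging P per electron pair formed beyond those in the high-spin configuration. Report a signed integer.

-50

In the high-spin limit (t2g^3 e_g^1) the orbital term is -0.6Δ₀ = -148 kJ/mol, with no excess pairing.
For low-spin the configuration is t2g^4 e_g^0: orbital energy -1.6 × 246 = -394 kJ/mol, and 1 additional pair relative to high-spin adds 196 kJ/mol, giving -198 kJ/mol.
Thus E(LS) − E(HS) = -50 kJ/mol.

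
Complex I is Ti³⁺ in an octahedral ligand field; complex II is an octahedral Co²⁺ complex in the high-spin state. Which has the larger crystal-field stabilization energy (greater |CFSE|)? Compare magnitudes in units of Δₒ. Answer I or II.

I: Ti sits in group 4; removing 3 electrons leaves Ti³⁺ with 4 − 3 = 1 d electrons; For octahedral d¹ the high- and low-spin configurations coincide; t₂g¹ eg⁰, CFSE = -0.4Δₒ.
II: Group 9 minus oxidation state +2 gives a d⁷ configuration for Co²⁺; t₂g⁵ eg², CFSE = -0.8Δₒ.
So II has the larger |CFSE|.

II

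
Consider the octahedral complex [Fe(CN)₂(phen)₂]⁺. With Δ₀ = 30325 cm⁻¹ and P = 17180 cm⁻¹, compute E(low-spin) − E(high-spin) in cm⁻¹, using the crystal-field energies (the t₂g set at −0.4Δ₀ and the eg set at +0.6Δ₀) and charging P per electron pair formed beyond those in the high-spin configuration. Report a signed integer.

-26290

Ligand charges: 2×(-1) from CN⁻ and 2×(+0) from phen sum to -2; with overall charge +1, Fe is +3.
Fe³⁺: group 8, so d-count = 8 − 3 = 5.
High-spin: t₂g³ eg², CFSE = 0.0Δ₀ = 0 cm⁻¹.
For low-spin the configuration is t₂g⁵ eg⁰: orbital energy -2.0 × 30325 = -60650 cm⁻¹, and 2 additional pairs relative to high-spin add 34360 cm⁻¹, giving -26290 cm⁻¹.
The difference is -26290 − (0) = -26290 cm⁻¹, so low-spin lies lower.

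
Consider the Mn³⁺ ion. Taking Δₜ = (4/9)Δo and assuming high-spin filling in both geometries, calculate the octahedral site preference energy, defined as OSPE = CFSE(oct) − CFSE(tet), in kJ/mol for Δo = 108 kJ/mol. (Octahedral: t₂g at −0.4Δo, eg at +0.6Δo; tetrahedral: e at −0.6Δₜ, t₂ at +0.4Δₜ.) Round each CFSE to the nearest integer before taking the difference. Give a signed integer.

Group 7 minus oxidation state +3 gives a d⁴ configuration for Mn³⁺.
Octahedral high-spin t₂g³ eg¹: CFSE = -0.6 × 108 = -65 kJ/mol.
Tetrahedral: e² t₂², CFSE = 2(−0.6) + 2(+0.4) = -0.4Δₜ = -0.4 × (4/9) × 108 = -19 kJ/mol.
OSPE = -65 − (-19) = -46 kJ/mol.

-46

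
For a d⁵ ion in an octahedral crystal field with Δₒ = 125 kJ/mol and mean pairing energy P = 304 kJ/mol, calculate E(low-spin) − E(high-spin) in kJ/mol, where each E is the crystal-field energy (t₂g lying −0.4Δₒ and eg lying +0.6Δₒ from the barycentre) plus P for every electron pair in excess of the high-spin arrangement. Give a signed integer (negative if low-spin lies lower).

358

High-spin d⁵ fills as t₂g³ eg² with CFSE 3(−0.4) + 2(+0.6) = 0.0Δₒ = 0 kJ/mol.
For low-spin the configuration is t₂g⁵ eg⁰: orbital energy -2.0 × 125 = -250 kJ/mol, and 2 additional pairs relative to high-spin add 608 kJ/mol, giving 358 kJ/mol.
E(LS) − E(HS) = 358 − (0) = 358 kJ/mol.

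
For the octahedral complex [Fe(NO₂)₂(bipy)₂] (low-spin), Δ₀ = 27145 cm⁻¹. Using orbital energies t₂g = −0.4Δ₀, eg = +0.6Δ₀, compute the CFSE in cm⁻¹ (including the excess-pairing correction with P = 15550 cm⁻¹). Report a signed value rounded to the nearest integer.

Ligand charges: 2×(-1) from NO₂⁻ and 2×(+0) from bipy sum to -2; with overall charge +0, Fe is +2.
Fe²⁺: group 8, so d-count = 8 − 2 = 6.
The d⁶ electrons fill as t₂g⁶ eg⁰.
CFSE(orbital) = 6×(-0.4Δ₀) + 0×(0.6Δ₀) = -2.4Δ₀; with Δ₀ = 27145 cm⁻¹ that is -65148 cm⁻¹.
Relative to high-spin t₂g⁴ eg² (1 paired), the low-spin configuration has 2 additional pairs, contributing +2 × 15550 = +31100 cm⁻¹.
Overall CFSE = -65148 + 31100 = -34048 cm⁻¹.

-34048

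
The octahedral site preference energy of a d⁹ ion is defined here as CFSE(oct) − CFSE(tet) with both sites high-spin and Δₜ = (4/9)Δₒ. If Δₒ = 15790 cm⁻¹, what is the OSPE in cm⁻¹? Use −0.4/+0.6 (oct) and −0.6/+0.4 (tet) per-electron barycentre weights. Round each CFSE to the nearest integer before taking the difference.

In an octahedral site d⁹ (HS) is t2g^6 e_g^3, giving CFSE(oct) = -0.6Δₒ = -9474 cm⁻¹.
Tetrahedral e^4 t2^5 gives -0.4Δₜ = -0.4 × (4/9) × 15790 = -2807 cm⁻¹.
OSPE = CFSE(oct) − CFSE(tet) = -9474 − (-2807) = -6667 cm⁻¹.

-6667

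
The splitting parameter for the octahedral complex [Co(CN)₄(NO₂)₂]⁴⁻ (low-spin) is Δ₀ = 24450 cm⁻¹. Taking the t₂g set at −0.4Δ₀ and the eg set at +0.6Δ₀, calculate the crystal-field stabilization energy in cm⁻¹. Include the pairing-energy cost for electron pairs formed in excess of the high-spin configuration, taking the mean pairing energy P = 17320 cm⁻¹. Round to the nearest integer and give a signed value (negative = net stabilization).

Ligand charges: 4×(-1) from CN⁻ and 2×(-1) from NO₂⁻ sum to -6; with overall charge -4, Co is +2.
Co²⁺: group 9, so d-count = 9 − 2 = 7.
Electron filling gives t₂g⁶ eg¹.
The orbital stabilization is -1.8Δ₀ = -1.8 × 24450 = -44010 cm⁻¹.
High-spin d⁷ would be t₂g⁵ eg² with 2 pairs; low-spin has 3, so 1 excess pair costs +1P = +17320 cm⁻¹.
Overall CFSE = -44010 + 17320 = -26690 cm⁻¹.

-26690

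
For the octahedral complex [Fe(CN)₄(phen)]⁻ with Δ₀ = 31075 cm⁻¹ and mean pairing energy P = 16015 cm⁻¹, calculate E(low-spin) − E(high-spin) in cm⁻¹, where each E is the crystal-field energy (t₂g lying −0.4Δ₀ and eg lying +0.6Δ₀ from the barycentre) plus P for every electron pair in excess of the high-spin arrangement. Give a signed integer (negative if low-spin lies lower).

Ligand charges: 4×(-1) from CN⁻ and 1×(+0) from phen sum to -4; with overall charge -1, Fe is +3.
Fe³⁺: group 8, so d-count = 8 − 3 = 5.
High-spin d⁵ fills as t₂g³ eg² with CFSE 3(−0.4) + 2(+0.6) = 0.0Δ₀ = 0 cm⁻¹.
For low-spin the configuration is t₂g⁵ eg⁰: orbital energy -2.0 × 31075 = -62150 cm⁻¹, and 2 additional pairs relative to high-spin add 32030 cm⁻¹, giving -30120 cm⁻¹.
The difference is -30120 − (0) = -30120 cm⁻¹, so low-spin lies lower.

-30120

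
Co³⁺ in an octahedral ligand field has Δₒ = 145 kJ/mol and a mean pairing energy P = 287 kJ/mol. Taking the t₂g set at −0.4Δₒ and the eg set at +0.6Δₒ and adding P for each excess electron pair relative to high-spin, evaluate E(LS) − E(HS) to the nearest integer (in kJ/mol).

284

Co³⁺: group 9, so d-count = 9 − 3 = 6.
In the high-spin limit (t₂g⁴ eg²) the orbital term is -0.4Δₒ = -58 kJ/mol, with no excess pairing.
Low-spin t₂g⁶ eg⁰ gives -2.4Δₒ = -348 kJ/mol, but forming 2 extra pairs costs 2P = 574 kJ/mol, so E(LS) = -348 + 574 = 226 kJ/mol.
E(LS) − E(HS) = 226 − (-58) = 284 kJ/mol.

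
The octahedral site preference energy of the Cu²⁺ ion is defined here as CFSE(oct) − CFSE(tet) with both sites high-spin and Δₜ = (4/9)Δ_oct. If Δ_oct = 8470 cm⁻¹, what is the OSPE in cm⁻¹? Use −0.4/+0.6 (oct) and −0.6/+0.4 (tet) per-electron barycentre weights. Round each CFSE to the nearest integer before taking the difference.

-3576

Group 11 minus oxidation state +2 gives a d⁹ configuration for Cu²⁺.
Octahedral high-spin t₂g⁶ eg³: CFSE = -0.6 × 8470 = -5082 cm⁻¹.
In a tetrahedral site the filling is e⁴ t₂⁵: CFSE(tet) = -0.4Δₜ = -0.4 × (4/9)(8470) = -1506 cm⁻¹.
OSPE = CFSE(oct) − CFSE(tet) = -5082 − (-1506) = -3576 cm⁻¹.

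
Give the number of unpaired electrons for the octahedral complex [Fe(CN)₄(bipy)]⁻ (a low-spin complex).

Ligand charges: 4×(-1) from CN⁻ and 1×(+0) from bipy sum to -4; with overall charge -1, Fe is +3.
Fe sits in group 8; removing 3 electrons leaves Fe³⁺ with 8 − 3 = 5 d electrons.
Configuration: t2g^5 e_g^0, giving 1 unpaired electron.

1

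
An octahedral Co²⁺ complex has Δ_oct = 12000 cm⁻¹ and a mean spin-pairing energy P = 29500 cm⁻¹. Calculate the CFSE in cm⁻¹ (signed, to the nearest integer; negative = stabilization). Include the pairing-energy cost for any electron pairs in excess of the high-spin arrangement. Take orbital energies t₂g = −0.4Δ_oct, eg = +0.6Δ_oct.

Co²⁺: group 9, so d-count = 9 − 2 = 7.
Here Δ_oct < P (12000 < 29500), so the high-spin state is favoured.
That gives t₂g⁵ eg².
Orbital CFSE = -0.8Δ_oct = -0.8 × 12000 = -9600 cm⁻¹.
High-spin has no excess pairs, so no pairing correction applies.

-9600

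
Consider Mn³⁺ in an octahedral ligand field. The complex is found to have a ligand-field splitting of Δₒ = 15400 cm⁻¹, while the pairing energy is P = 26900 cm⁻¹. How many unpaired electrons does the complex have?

4

Mn is in group 7, so Mn³⁺ is d⁴ (7 − 3 = 4).
With Δₒ < P the complex is high-spin.
Filling d⁴ accordingly: t₂g³ eg¹.
Unpaired electrons: 4.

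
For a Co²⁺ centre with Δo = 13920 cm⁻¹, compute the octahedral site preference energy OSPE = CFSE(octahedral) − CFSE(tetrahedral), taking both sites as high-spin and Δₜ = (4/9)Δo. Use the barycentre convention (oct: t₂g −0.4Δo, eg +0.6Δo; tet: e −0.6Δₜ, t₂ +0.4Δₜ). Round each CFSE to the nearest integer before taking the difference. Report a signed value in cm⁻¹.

-3712

Group 9 minus oxidation state +2 gives a d⁷ configuration for Co²⁺.
In an octahedral site d⁷ (HS) is t₂g⁵ eg², giving CFSE(oct) = -0.8Δo = -11136 cm⁻¹.
Tetrahedral: e⁴ t₂³, CFSE = 4(−0.6) + 3(+0.4) = -1.2Δₜ = -1.2 × (4/9) × 13920 = -7424 cm⁻¹.
OSPE = CFSE(oct) − CFSE(tet) = -11136 − (-7424) = -3712 cm⁻¹.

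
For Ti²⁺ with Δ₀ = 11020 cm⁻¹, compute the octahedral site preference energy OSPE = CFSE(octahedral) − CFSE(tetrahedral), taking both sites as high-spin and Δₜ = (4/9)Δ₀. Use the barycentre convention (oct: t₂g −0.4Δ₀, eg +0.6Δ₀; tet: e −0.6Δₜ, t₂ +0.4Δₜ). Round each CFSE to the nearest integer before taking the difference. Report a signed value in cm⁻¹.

-2939

Ti sits in group 4; removing 2 electrons leaves Ti²⁺ with 4 − 2 = 2 d electrons.
Octahedral high-spin t₂g² eg⁰: CFSE = -0.8 × 11020 = -8816 cm⁻¹.
In a tetrahedral site the filling is e² t₂⁰: CFSE(tet) = -1.2Δₜ = -1.2 × (4/9)(11020) = -5877 cm⁻¹.
OSPE = CFSE(oct) − CFSE(tet) = -8816 − (-5877) = -2939 cm⁻¹.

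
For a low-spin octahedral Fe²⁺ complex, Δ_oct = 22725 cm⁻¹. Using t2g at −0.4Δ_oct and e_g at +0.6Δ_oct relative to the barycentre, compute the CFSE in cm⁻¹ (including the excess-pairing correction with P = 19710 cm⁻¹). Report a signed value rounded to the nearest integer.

-15120

Fe sits in group 8; removing 2 electrons leaves Fe²⁺ with 8 − 2 = 6 d electrons.
Configuration: t2g^6 e_g^0.
Orbital CFSE = 6(-0.4) + 0(0.6) = -2.4Δ_oct = -2.4 × 22725 = -54540 cm⁻¹.
Pairing penalty: 3 pairs vs 1 in the high-spin reference → 2 extra × P = 39420 cm⁻¹.
Overall CFSE = -54540 + 39420 = -15120 cm⁻¹.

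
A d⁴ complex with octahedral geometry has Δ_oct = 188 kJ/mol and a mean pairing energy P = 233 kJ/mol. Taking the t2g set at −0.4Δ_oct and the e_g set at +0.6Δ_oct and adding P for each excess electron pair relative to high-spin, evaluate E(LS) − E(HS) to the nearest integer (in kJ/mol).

High-spin: t2g^3 e_g^1, CFSE = -0.6Δ_oct = -113 kJ/mol.
For low-spin the configuration is t2g^4 e_g^0: orbital energy -1.6 × 188 = -301 kJ/mol, and 1 additional pair relative to high-spin adds 233 kJ/mol, giving -68 kJ/mol.
Thus E(LS) − E(HS) = 45 kJ/mol.

45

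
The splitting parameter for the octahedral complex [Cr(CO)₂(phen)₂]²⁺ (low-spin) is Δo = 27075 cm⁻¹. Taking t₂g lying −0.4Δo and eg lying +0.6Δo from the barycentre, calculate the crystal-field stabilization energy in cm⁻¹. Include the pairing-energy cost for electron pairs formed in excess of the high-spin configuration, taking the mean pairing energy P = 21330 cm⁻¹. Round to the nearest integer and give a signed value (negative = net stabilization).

Ligand charges: 2×(+0) from CO and 2×(+0) from phen sum to +0; with overall charge +2, Cr is +2.
Group 6 minus oxidation state +2 gives a d⁴ configuration for Cr²⁺.
Configuration: t₂g⁴ eg⁰.
Orbital CFSE = 4(-0.4) + 0(0.6) = -1.6Δo = -1.6 × 27075 = -43320 cm⁻¹.
Pairing penalty: 1 pair vs 0 in the high-spin reference → 1 extra × P = 21330 cm⁻¹.
Net CFSE = -43320 + 21330 = -21990 cm⁻¹.

-21990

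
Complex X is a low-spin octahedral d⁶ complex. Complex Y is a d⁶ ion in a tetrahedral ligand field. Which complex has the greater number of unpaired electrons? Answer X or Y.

Y

X: t2g^6 e_g^0 → 0 unpaired.
Y: With tetrahedral geometry the complex is necessarily high-spin; e^3 t2^3 → 4 unpaired.
So Y has more unpaired electrons.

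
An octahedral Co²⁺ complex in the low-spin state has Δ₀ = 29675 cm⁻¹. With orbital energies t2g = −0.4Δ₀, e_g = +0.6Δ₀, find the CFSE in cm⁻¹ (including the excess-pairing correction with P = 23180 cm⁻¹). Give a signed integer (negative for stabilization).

Co is in group 9, so Co²⁺ is d⁷ (9 − 2 = 7).
The d⁷ electrons fill as t2g^6 e_g^1.
The orbital stabilization is -1.8Δ₀ = -1.8 × 29675 = -53415 cm⁻¹.
High-spin d⁷ would be t2g^5 e_g^2 with 2 pairs; low-spin has 3, so 1 excess pair costs +1P = +23180 cm⁻¹.
Net CFSE = -53415 + 23180 = -30235 cm⁻¹.

-30235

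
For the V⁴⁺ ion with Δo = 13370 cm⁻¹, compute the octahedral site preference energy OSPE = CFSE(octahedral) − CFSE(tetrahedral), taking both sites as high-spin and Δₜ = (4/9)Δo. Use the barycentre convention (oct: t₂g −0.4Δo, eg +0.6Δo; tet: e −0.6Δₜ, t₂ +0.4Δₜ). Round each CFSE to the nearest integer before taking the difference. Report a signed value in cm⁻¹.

-1783

V is in group 5, so V⁴⁺ is d¹ (5 − 4 = 1).
Octahedral high-spin t2g^1 e_g^0: CFSE = -0.4 × 13370 = -5348 cm⁻¹.
In a tetrahedral site the filling is e^1 t2^0: CFSE(tet) = -0.6Δₜ = -0.6 × (4/9)(13370) = -3565 cm⁻¹.
OSPE = CFSE(oct) − CFSE(tet) = -5348 − (-3565) = -1783 cm⁻¹.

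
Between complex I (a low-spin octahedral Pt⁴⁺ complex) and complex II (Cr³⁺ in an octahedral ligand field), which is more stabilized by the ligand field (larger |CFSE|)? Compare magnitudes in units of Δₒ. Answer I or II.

I: Group 10 minus oxidation state +4 gives a d⁶ configuration for Pt⁴⁺; t₂g⁶ eg⁰, CFSE = -2.4Δₒ.
II: Cr³⁺: group 6, so d-count = 6 − 3 = 3; t₂g³ eg⁰, CFSE = -1.2Δₒ.
So I has the larger |CFSE|.

I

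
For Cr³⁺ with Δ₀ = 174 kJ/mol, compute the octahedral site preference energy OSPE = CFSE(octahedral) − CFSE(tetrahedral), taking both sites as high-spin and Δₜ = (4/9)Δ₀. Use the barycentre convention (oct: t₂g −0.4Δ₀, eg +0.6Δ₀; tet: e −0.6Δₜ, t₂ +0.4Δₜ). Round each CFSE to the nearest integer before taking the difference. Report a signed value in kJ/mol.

-147

Cr is in group 6, so Cr³⁺ is d³ (6 − 3 = 3).
Octahedral high-spin t2g^3 e_g^0: CFSE = -1.2 × 174 = -209 kJ/mol.
Tetrahedral: e^2 t2^1, CFSE = 2(−0.6) + 1(+0.4) = -0.8Δₜ = -0.8 × (4/9) × 174 = -62 kJ/mol.
Subtracting, OSPE = -209 − (-62) = -147 kJ/mol.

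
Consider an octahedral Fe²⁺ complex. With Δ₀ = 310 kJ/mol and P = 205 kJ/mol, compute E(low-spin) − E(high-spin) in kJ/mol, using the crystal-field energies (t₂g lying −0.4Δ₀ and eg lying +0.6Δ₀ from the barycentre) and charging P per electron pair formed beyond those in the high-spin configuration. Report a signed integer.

-210

Fe sits in group 8; removing 2 electrons leaves Fe²⁺ with 8 − 2 = 6 d electrons.
High-spin: t₂g⁴ eg², CFSE = -0.4Δ₀ = -124 kJ/mol.
For low-spin the configuration is t₂g⁶ eg⁰: orbital energy -2.4 × 310 = -744 kJ/mol, and 2 additional pairs relative to high-spin add 410 kJ/mol, giving -334 kJ/mol.
Thus E(LS) − E(HS) = -210 kJ/mol.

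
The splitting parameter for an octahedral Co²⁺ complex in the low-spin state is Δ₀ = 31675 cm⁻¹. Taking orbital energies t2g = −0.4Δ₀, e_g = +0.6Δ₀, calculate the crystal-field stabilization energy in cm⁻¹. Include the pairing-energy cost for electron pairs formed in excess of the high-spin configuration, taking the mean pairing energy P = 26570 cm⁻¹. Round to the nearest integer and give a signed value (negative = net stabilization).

Co sits in group 9; removing 2 electrons leaves Co²⁺ with 9 − 2 = 7 d electrons.
Electron filling gives t2g^6 e_g^1.
CFSE(orbital) = 6×(-0.4Δ₀) + 1×(0.6Δ₀) = -1.8Δ₀; with Δ₀ = 31675 cm⁻¹ that is -57015 cm⁻¹.
Relative to high-spin t2g^5 e_g^2 (2 paired), the low-spin configuration has 1 additional pair, contributing +1 × 26570 = +26570 cm⁻¹.
Overall CFSE = -57015 + 26570 = -30445 cm⁻¹.

-30445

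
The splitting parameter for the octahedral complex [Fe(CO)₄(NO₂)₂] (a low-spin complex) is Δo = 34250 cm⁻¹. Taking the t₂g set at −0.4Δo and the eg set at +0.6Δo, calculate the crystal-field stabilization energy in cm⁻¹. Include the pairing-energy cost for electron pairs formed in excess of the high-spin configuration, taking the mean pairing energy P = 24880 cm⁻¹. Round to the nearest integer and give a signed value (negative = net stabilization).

Ligand charges: 4×(+0) from CO and 2×(-1) from NO₂⁻ sum to -2; with overall charge +0, Fe is +2.
Fe sits in group 8; removing 2 electrons leaves Fe²⁺ with 8 − 2 = 6 d electrons.
Configuration: t₂g⁶ eg⁰.
Orbital CFSE = 6(-0.4) + 0(0.6) = -2.4Δo = -2.4 × 34250 = -82200 cm⁻¹.
Relative to high-spin t₂g⁴ eg² (1 paired), the low-spin configuration has 2 additional pairs, contributing +2 × 24880 = +49760 cm⁻¹.
Net CFSE = -82200 + 49760 = -32440 cm⁻¹.

-32440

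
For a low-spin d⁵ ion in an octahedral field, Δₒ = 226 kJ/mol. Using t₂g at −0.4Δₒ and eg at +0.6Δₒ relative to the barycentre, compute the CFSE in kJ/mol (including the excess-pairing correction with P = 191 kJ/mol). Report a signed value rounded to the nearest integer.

The d⁵ electrons fill as t₂g⁵ eg⁰.
Orbital CFSE = 5(-0.4) + 0(0.6) = -2.0Δₒ = -2.0 × 226 = -452 kJ/mol.
High-spin d⁵ would be t₂g³ eg² with 0 pairs; low-spin has 2, so 2 excess pairs cost +2P = +382 kJ/mol.
Net CFSE = -452 + 382 = -70 kJ/mol.

-70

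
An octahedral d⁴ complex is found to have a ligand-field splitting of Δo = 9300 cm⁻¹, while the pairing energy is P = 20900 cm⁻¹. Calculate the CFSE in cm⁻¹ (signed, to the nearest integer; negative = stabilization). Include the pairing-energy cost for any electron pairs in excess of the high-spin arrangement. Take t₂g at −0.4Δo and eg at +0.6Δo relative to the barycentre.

-5580

Here Δo < P (9300 < 20900), so the high-spin state is favoured.
Filling d⁴ accordingly: t₂g³ eg¹.
Orbital CFSE = -0.6Δo = -0.6 × 9300 = -5580 cm⁻¹.
High-spin has no excess pairs, so no pairing correction applies.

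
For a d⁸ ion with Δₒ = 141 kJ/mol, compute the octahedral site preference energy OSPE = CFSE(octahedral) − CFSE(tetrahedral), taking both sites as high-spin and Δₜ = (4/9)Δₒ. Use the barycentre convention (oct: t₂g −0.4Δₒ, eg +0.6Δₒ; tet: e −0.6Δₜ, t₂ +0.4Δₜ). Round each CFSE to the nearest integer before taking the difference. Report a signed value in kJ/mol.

In an octahedral site d⁸ (HS) is t₂g⁶ eg², giving CFSE(oct) = -1.2Δₒ = -169 kJ/mol.
Tetrahedral: e⁴ t₂⁴, CFSE = 4(−0.6) + 4(+0.4) = -0.8Δₜ = -0.8 × (4/9) × 141 = -50 kJ/mol.
OSPE = -169 − (-50) = -119 kJ/mol.

-119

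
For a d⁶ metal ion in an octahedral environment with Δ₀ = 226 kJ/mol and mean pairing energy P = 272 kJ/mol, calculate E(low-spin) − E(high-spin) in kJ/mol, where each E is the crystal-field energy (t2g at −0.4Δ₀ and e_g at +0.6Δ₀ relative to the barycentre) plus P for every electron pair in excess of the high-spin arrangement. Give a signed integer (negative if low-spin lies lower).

High-spin d⁶ fills as t2g^4 e_g^2 with CFSE 4(−0.4) + 2(+0.6) = -0.4Δ₀ = -90 kJ/mol.
Low-spin t2g^6 e_g^0 gives -2.4Δ₀ = -542 kJ/mol, but forming 2 extra pairs costs 2P = 544 kJ/mol, so E(LS) = -542 + 544 = 2 kJ/mol.
The difference is 2 − (-90) = 92 kJ/mol, so high-spin lies lower.

92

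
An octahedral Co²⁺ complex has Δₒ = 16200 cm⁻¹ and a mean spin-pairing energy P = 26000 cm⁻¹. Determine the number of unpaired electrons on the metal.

Co²⁺: group 9, so d-count = 9 − 2 = 7.
Here Δₒ < P (16200 < 26000), so the high-spin state is favoured.
Configuration: t₂g⁵ eg².
Unpaired electrons: 3.

3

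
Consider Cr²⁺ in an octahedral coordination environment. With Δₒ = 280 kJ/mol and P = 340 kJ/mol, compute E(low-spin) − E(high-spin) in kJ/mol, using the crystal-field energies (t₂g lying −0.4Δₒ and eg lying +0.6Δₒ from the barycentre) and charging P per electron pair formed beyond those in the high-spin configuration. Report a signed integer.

60

Cr is in group 6, so Cr²⁺ is d⁴ (6 − 2 = 4).
In the high-spin limit (t₂g³ eg¹) the orbital term is -0.6Δₒ = -168 kJ/mol, with no excess pairing.
For low-spin the configuration is t₂g⁴ eg⁰: orbital energy -1.6 × 280 = -448 kJ/mol, and 1 additional pair relative to high-spin adds 340 kJ/mol, giving -108 kJ/mol.
The difference is -108 − (-168) = 60 kJ/mol, so high-spin lies lower.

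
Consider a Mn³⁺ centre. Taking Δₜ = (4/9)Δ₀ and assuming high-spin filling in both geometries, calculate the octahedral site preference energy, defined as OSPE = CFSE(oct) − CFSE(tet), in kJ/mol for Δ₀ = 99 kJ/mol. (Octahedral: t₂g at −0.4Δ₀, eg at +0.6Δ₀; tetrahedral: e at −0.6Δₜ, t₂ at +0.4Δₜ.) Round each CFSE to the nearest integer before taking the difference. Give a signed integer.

Mn is in group 7, so Mn³⁺ is d⁴ (7 − 3 = 4).
Octahedral high-spin t2g^3 e_g^1: CFSE = -0.6 × 99 = -59 kJ/mol.
Tetrahedral: e^2 t2^2, CFSE = 2(−0.6) + 2(+0.4) = -0.4Δₜ = -0.4 × (4/9) × 99 = -18 kJ/mol.
Subtracting, OSPE = -59 − (-18) = -41 kJ/mol.

-41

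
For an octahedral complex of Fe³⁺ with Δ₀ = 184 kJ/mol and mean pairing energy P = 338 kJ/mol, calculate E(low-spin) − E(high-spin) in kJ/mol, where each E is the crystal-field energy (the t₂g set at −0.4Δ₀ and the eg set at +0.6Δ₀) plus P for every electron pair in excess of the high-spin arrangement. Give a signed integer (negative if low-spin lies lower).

Fe sits in group 8; removing 3 electrons leaves Fe³⁺ with 8 − 3 = 5 d electrons.
High-spin: t₂g³ eg², CFSE = 0.0Δ₀ = 0 kJ/mol.
Low-spin: t₂g⁵ eg⁰, orbital CFSE = -2.0Δ₀ = -368 kJ/mol; plus 2 excess pairs × P = +676 kJ/mol; total 308 kJ/mol.
E(LS) − E(HS) = 308 − (0) = 308 kJ/mol.

308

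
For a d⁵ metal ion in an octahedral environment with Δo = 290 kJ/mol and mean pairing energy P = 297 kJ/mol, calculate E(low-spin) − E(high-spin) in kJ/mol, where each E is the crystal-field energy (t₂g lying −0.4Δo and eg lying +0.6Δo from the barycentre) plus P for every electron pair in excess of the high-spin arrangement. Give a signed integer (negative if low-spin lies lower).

14

High-spin d⁵ fills as t₂g³ eg² with CFSE 3(−0.4) + 2(+0.6) = 0.0Δo = 0 kJ/mol.
For low-spin the configuration is t₂g⁵ eg⁰: orbital energy -2.0 × 290 = -580 kJ/mol, and 2 additional pairs relative to high-spin add 594 kJ/mol, giving 14 kJ/mol.
E(LS) − E(HS) = 14 − (0) = 14 kJ/mol.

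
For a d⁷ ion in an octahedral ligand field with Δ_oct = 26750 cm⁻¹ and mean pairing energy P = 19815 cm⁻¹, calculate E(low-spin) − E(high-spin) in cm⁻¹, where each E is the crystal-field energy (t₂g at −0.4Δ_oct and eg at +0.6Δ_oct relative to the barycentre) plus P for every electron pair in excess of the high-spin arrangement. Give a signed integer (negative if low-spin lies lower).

-6935

High-spin d⁷ fills as t₂g⁵ eg² with CFSE 5(−0.4) + 2(+0.6) = -0.8Δ_oct = -21400 cm⁻¹.
Low-spin: t₂g⁶ eg¹, orbital CFSE = -1.8Δ_oct = -48150 cm⁻¹; plus 1 excess pair × P = +19815 cm⁻¹; total -28335 cm⁻¹.
E(LS) − E(HS) = -28335 − (-21400) = -6935 cm⁻¹.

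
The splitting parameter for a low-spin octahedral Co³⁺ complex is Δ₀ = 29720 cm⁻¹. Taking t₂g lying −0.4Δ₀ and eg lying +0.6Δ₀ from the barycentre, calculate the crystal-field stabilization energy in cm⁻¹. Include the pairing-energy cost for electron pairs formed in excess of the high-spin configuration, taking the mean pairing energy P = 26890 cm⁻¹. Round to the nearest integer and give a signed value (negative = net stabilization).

-17548

Co³⁺: group 9, so d-count = 9 − 3 = 6.
The d⁶ electrons fill as t₂g⁶ eg⁰.
Orbital CFSE = 6(-0.4) + 0(0.6) = -2.4Δ₀ = -2.4 × 29720 = -71328 cm⁻¹.
High-spin d⁶ would be t₂g⁴ eg² with 1 pair; low-spin has 3, so 2 excess pairs cost +2P = +53780 cm⁻¹.
Combining: -71328 + 53780 = -17548 cm⁻¹.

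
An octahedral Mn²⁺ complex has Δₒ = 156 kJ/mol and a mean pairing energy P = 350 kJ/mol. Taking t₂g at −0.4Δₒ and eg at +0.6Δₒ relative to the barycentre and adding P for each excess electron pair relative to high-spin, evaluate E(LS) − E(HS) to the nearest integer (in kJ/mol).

388

Group 7 minus oxidation state +2 gives a d⁵ configuration for Mn²⁺.
High-spin d⁵ fills as t₂g³ eg² with CFSE 3(−0.4) + 2(+0.6) = 0.0Δₒ = 0 kJ/mol.
Low-spin: t₂g⁵ eg⁰, orbital CFSE = -2.0Δₒ = -312 kJ/mol; plus 2 excess pairs × P = +700 kJ/mol; total 388 kJ/mol.
The difference is 388 − (0) = 388 kJ/mol, so high-spin lies lower.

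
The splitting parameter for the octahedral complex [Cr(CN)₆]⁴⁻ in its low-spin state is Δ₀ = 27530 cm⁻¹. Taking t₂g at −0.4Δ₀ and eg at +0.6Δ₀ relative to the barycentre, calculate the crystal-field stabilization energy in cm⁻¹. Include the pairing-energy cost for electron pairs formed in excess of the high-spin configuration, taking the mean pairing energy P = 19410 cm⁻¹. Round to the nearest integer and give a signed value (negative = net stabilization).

-24638

Each CN⁻ contributes -1; 6 × (-1) = -6. With overall charge -4, Cr is in the +2 oxidation state.
Group 6 minus oxidation state +2 gives a d⁴ configuration for Cr²⁺.
The d⁴ electrons fill as t₂g⁴ eg⁰.
The orbital stabilization is -1.6Δ₀ = -1.6 × 27530 = -44048 cm⁻¹.
Pairing penalty: 1 pair vs 0 in the high-spin reference → 1 extra × P = 19410 cm⁻¹.
Overall CFSE = -44048 + 19410 = -24638 cm⁻¹.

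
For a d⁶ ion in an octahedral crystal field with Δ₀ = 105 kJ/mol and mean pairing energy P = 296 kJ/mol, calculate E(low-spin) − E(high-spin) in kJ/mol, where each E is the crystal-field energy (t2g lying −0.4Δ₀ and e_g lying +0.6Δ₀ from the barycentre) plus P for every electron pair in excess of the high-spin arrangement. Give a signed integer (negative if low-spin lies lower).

High-spin: t2g^4 e_g^2, CFSE = -0.4Δ₀ = -42 kJ/mol.
Low-spin: t2g^6 e_g^0, orbital CFSE = -2.4Δ₀ = -252 kJ/mol; plus 2 excess pairs × P = +592 kJ/mol; total 340 kJ/mol.
E(LS) − E(HS) = 340 − (-42) = 382 kJ/mol.

382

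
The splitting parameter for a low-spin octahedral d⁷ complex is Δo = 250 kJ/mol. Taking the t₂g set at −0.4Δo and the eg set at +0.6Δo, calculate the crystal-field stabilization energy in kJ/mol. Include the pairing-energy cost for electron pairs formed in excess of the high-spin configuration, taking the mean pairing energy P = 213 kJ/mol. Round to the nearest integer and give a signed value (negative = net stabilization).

-237

Configuration: t₂g⁶ eg¹.
Orbital CFSE = 6(-0.4) + 1(0.6) = -1.8Δo = -1.8 × 250 = -450 kJ/mol.
Relative to high-spin t₂g⁵ eg² (2 paired), the low-spin configuration has 1 additional pair, contributing +1 × 213 = +213 kJ/mol.
Net CFSE = -450 + 213 = -237 kJ/mol.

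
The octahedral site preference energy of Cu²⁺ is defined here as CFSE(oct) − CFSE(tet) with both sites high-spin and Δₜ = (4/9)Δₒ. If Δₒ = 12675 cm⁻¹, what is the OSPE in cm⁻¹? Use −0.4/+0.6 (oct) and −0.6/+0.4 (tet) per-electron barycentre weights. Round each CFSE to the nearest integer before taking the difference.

-5352

Cu²⁺: group 11, so d-count = 11 − 2 = 9.
Octahedral (high-spin): t₂g⁶ eg³, CFSE = 6(−0.4) + 3(+0.6) = -0.6Δₒ = -0.6 × 12675 = -7605 cm⁻¹.
Tetrahedral e⁴ t₂⁵ gives -0.4Δₜ = -0.4 × (4/9) × 12675 = -2253 cm⁻¹.
OSPE = CFSE(oct) − CFSE(tet) = -7605 − (-2253) = -5352 cm⁻¹.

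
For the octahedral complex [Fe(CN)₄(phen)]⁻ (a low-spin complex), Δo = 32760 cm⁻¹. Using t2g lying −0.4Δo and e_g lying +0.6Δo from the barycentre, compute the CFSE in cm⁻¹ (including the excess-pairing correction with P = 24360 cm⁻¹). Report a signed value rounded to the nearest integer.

Ligand charges: 4×(-1) from CN⁻ and 1×(+0) from phen sum to -4; with overall charge -1, Fe is +3.
Fe sits in group 8; removing 3 electrons leaves Fe³⁺ with 8 − 3 = 5 d electrons.
The d⁵ electrons fill as t2g^5 e_g^0.
The orbital stabilization is -2.0Δo = -2.0 × 32760 = -65520 cm⁻¹.
Relative to high-spin t2g^3 e_g^2 (0 paired), the low-spin configuration has 2 additional pairs, contributing +2 × 24360 = +48720 cm⁻¹.
Overall CFSE = -65520 + 48720 = -16800 cm⁻¹.

-16800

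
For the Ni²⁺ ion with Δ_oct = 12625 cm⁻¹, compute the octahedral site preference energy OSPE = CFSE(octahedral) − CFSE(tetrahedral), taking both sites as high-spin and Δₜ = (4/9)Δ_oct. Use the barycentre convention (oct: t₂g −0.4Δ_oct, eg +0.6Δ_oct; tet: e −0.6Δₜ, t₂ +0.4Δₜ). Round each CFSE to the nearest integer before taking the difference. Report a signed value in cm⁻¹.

Ni is in group 10, so Ni²⁺ is d⁸ (10 − 2 = 8).
Octahedral (high-spin): t₂g⁶ eg², CFSE = 6(−0.4) + 2(+0.6) = -1.2Δ_oct = -1.2 × 12625 = -15150 cm⁻¹.
Tetrahedral e⁴ t₂⁴ gives -0.8Δₜ = -0.8 × (4/9) × 12625 = -4489 cm⁻¹.
Subtracting, OSPE = -15150 − (-4489) = -10661 cm⁻¹.

-10661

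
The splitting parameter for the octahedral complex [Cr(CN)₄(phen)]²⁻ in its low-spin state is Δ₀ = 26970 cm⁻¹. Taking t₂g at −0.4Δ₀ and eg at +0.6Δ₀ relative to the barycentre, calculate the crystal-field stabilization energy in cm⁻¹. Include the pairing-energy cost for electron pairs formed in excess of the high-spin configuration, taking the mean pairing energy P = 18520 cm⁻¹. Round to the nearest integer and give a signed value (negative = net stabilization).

Ligand charges: 4×(-1) from CN⁻ and 1×(+0) from phen sum to -4; with overall charge -2, Cr is +2.
Group 6 minus oxidation state +2 gives a d⁴ configuration for Cr²⁺.
Electron filling gives t₂g⁴ eg⁰.
CFSE(orbital) = 4×(-0.4Δ₀) + 0×(0.6Δ₀) = -1.6Δ₀; with Δ₀ = 26970 cm⁻¹ that is -43152 cm⁻¹.
Pairing penalty: 1 pair vs 0 in the high-spin reference → 1 extra × P = 18520 cm⁻¹.
Net CFSE = -43152 + 18520 = -24632 cm⁻¹.

-24632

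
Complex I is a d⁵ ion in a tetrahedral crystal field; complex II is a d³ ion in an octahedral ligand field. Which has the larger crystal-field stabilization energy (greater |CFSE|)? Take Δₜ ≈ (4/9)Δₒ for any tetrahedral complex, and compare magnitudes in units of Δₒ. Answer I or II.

I: Tetrahedral splitting is small, so the complex is high-spin; e² t₂³, CFSE = 0.0Δₜ ≈ 0.00Δₒ.
II: For octahedral d³ the high- and low-spin configurations coincide; t₂g³ eg⁰, CFSE = -1.2Δₒ.
So II has the larger |CFSE|.

II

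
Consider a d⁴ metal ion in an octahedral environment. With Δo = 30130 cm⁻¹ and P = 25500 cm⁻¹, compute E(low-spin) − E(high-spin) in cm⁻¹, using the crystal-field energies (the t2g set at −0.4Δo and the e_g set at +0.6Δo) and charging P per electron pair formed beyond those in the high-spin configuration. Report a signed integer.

-4630

High-spin: t2g^3 e_g^1, CFSE = -0.6Δo = -18078 cm⁻¹.
Low-spin t2g^4 e_g^0 gives -1.6Δo = -48208 cm⁻¹, but forming 1 extra pair costs 1P = 25500 cm⁻¹, so E(LS) = -48208 + 25500 = -22708 cm⁻¹.
The difference is -22708 − (-18078) = -4630 cm⁻¹, so low-spin lies lower.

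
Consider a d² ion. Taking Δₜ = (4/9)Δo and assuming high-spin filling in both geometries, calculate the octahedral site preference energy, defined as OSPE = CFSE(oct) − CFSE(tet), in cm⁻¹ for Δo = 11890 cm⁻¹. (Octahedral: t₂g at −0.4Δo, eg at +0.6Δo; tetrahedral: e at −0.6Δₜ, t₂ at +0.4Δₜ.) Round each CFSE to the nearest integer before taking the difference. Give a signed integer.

-3171

Octahedral high-spin t₂g² eg⁰: CFSE = -0.8 × 11890 = -9512 cm⁻¹.
Tetrahedral: e² t₂⁰, CFSE = 2(−0.6) + 0(+0.4) = -1.2Δₜ = -1.2 × (4/9) × 11890 = -6341 cm⁻¹.
Subtracting, OSPE = -9512 − (-6341) = -3171 cm⁻¹.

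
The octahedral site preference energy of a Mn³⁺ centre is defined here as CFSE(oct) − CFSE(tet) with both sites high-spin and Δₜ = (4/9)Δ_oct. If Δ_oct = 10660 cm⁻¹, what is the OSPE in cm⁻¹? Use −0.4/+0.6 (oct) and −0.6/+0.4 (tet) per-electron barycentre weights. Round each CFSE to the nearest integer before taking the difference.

-4501

Mn is in group 7, so Mn³⁺ is d⁴ (7 − 3 = 4).
Octahedral (high-spin): t2g^3 e_g^1, CFSE = 3(−0.4) + 1(+0.6) = -0.6Δ_oct = -0.6 × 10660 = -6396 cm⁻¹.
Tetrahedral: e^2 t2^2, CFSE = 2(−0.6) + 2(+0.4) = -0.4Δₜ = -0.4 × (4/9) × 10660 = -1895 cm⁻¹.
Subtracting, OSPE = -6396 − (-1895) = -4501 cm⁻¹.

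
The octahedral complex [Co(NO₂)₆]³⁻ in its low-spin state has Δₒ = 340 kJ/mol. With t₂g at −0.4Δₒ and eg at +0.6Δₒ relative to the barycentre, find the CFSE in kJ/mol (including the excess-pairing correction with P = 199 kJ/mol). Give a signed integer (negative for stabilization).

Each NO₂⁻ contributes -1; 6 × (-1) = -6. With overall charge -3, Co is in the +3 oxidation state.
Co sits in group 9; removing 3 electrons leaves Co³⁺ with 9 − 3 = 6 d electrons.
Configuration: t₂g⁶ eg⁰.
The orbital stabilization is -2.4Δₒ = -2.4 × 340 = -816 kJ/mol.
Relative to high-spin t₂g⁴ eg² (1 paired), the low-spin configuration has 2 additional pairs, contributing +2 × 199 = +398 kJ/mol.
Combining: -816 + 398 = -418 kJ/mol.

-418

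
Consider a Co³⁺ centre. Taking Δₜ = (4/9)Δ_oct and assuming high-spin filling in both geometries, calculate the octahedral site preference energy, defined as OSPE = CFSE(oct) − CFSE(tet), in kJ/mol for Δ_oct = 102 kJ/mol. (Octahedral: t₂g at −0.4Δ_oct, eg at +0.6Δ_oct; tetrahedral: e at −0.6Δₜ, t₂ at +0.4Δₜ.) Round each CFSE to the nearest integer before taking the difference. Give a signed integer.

-14

Co³⁺: group 9, so d-count = 9 − 3 = 6.
Octahedral (high-spin): t2g^4 e_g^2, CFSE = 4(−0.4) + 2(+0.6) = -0.4Δ_oct = -0.4 × 102 = -41 kJ/mol.
Tetrahedral e^3 t2^3 gives -0.6Δₜ = -0.6 × (4/9) × 102 = -27 kJ/mol.
OSPE = CFSE(oct) − CFSE(tet) = -41 − (-27) = -14 kJ/mol.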